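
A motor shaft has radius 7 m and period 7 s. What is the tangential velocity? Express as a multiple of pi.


Given: radius r = 7 m, period T = 7 s
Using v = 2*pi*r / T
v = 2*pi*7 / 7
v = 14*pi / 7
v = 2*pi m/s

2*pi m/s


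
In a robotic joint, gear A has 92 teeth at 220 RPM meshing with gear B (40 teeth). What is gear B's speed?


Given: N1 = 92 teeth, w1 = 220 RPM, N2 = 40 teeth
Using N1*w1 = N2*w2
w2 = N1*w1 / N2
w2 = 92*220 / 40
w2 = 20240 / 40
w2 = 506 RPM

506 RPM


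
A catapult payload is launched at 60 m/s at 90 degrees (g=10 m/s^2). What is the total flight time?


Given: v0 = 60 m/s, theta = 90 deg, g = 10 m/s^2
sin(90) = 1
Using T = 2*v0*sin(theta) / g
T = 2*60*1 / 10
T = 120 / 10
T = 12 s

12 s


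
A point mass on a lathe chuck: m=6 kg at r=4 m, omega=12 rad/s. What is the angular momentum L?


Given: m = 6 kg, r = 4 m, omega = 12 rad/s
For a point mass: I = m*r^2
I = 6*4^2 = 6*16 = 96
L = I*omega = 96*12
L = 1152 kg*m^2/s

1152 kg*m^2/s


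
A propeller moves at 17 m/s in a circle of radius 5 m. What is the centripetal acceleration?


Given: v = 17 m/s, r = 5 m
Using a_c = v^2 / r
a_c = 17^2 / 5
a_c = 289 / 5
a_c = 289/5 m/s^2

289/5 m/s^2


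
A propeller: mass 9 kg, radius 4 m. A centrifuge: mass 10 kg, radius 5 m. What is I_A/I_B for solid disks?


Given: M1=9 kg, R1=4 m, M2=10 kg, R2=5 m
For a disk: I = (1/2)*M*R^2, so I_A/I_B = (M1*R1^2)/(M2*R2^2)
M1*R1^2 = 9*16 = 144
M2*R2^2 = 10*25 = 250
I_A/I_B = 144/250 = 72/125

72/125


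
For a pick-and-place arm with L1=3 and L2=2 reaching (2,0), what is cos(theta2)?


Given: L1 = 3, L2 = 2, target (x, y) = (2, 0)
Using cos(theta2) = (x^2 + y^2 - L1^2 - L2^2) / (2*L1*L2)
x^2 + y^2 = 2^2 + 0 = 4
L1^2 + L2^2 = 9 + 4 = 13
Numerator = 4 - 13 = -9
Denominator = 2*3*2 = 12
cos(theta2) = -9/12 = -3/4

-3/4


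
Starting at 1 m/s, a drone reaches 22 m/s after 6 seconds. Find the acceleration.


Given: initial velocity v0 = 1 m/s, final velocity v = 22 m/s, time t = 6 s
Using a = (v - v0) / t
a = (22 - 1) / 6
a = 21 / 6
a = 7/2 m/s^2

7/2 m/s^2


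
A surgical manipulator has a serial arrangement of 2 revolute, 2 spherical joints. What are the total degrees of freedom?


Given: serial robot with 2 revolute, 2 spherical joints
DOF contribution per joint type: revolute=1, prismatic=1, spherical=3, fixed=0
DOF = 2*1 + 2*3
DOF = 8

8


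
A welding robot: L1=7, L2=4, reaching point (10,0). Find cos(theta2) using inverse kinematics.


Given: L1 = 7, L2 = 4, target (x, y) = (10, 0)
Using cos(theta2) = (x^2 + y^2 - L1^2 - L2^2) / (2*L1*L2)
x^2 + y^2 = 10^2 + 0 = 100
L1^2 + L2^2 = 49 + 16 = 65
Numerator = 100 - 65 = 35
Denominator = 2*7*4 = 56
cos(theta2) = 35/56 = 5/8

5/8


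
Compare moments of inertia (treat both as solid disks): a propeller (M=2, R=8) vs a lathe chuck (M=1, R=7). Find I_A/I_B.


Given: M1=2 kg, R1=8 m, M2=1 kg, R2=7 m
For a disk: I = (1/2)*M*R^2, so I_A/I_B = (M1*R1^2)/(M2*R2^2)
M1*R1^2 = 2*64 = 128
M2*R2^2 = 1*49 = 49
I_A/I_B = 128/49 = 128/49

128/49


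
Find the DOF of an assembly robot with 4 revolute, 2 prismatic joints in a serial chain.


Given: serial robot with 4 revolute, 2 prismatic joints
DOF contribution per joint type: revolute=1, prismatic=1, spherical=3, fixed=0
DOF = 4*1 + 2*1
DOF = 6

6


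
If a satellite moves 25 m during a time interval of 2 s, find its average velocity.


Given: distance d = 25 m, time t = 2 s
Using v = d / t
v = 25 / 2
v = 25/2 m/s

25/2 m/s


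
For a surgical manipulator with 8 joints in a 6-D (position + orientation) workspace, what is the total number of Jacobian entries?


Given: task space dimension = 6, joints = 8
Jacobian is a 6 x 8 matrix
Total entries = rows * columns
Total = 6 * 8
Total = 48

48


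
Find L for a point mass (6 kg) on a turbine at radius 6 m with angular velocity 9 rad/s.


Given: m = 6 kg, r = 6 m, omega = 9 rad/s
For a point mass: I = m*r^2
I = 6*6^2 = 6*36 = 216
L = I*omega = 216*9
L = 1944 kg*m^2/s

1944 kg*m^2/s


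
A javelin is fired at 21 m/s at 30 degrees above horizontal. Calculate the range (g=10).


Given: v0 = 21 m/s, theta = 30 deg, g = 10 m/s^2
sin(2*30) = sin(60) = sqrt(3)/2
Using R = v0^2 * sin(2*theta) / g
R = 21^2 * (sqrt(3)/2) / 10
R = 441 * sqrt(3) / 20
R = 441/20*sqrt(3) m

441/20*sqrt(3) m


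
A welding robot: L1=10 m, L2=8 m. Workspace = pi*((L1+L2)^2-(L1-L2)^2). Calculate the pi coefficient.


Given: L1 = 10, L2 = 8
(L1+L2)^2 = (18)^2 = 324
(L1-L2)^2 = (2)^2 = 4
Difference = 324 - 4 = 320
This equals 4*L1*L2 = 4*10*8 = 320
Workspace area = 320*pi

320


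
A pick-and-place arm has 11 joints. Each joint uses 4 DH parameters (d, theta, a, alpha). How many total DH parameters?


Given: 11 joints, 4 DH parameters per joint (d, theta, a, alpha)
Total DH parameters = number_of_joints * 4
Total = 11 * 4
Total = 44

44


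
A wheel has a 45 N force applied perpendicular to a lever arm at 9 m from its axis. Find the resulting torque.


Given: F = 45 N, r = 9 m, angle = 90 deg (perpendicular)
Using tau = F * r * sin(90)
sin(90) = 1
tau = 45 * 9 * 1
tau = 405 Nm

405 Nm


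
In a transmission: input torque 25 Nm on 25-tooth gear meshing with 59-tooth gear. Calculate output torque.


Given: N1 = 25, N2 = 59, T1 = 25 Nm
Using T2/T1 = N2/N1
T2 = T1 * N2 / N1
T2 = 25 * 59 / 25
T2 = 1475 / 25
T2 = 59 Nm

59 Nm


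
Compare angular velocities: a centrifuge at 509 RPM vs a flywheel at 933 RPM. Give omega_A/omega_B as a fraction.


Given: RPM_A = 509, RPM_B = 933
omega = 2*pi*RPM/60, so omega_A/omega_B = RPM_A / RPM_B
omega_A/omega_B = 509 / 933
omega_A/omega_B = 509/933

509/933


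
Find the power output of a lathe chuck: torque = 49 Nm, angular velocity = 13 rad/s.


Given: tau = 49 Nm, omega = 13 rad/s
Using P = tau * omega
P = 49 * 13
P = 637 W

637 W


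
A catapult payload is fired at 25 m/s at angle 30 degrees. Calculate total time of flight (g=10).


Given: v0 = 25 m/s, theta = 30 deg, g = 10 m/s^2
sin(30) = 1/2
Using T = 2*v0*sin(theta) / g
T = 2*25*1/2 / 10
T = 25 / 10
T = 5/2 s

5/2 s


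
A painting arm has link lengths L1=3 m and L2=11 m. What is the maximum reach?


Given: L1 = 3 m, L2 = 11 m
For a 2-link planar arm, max reach = L1 + L2 (fully extended)
Max reach = 3 + 11
Max reach = 14 m

14 m


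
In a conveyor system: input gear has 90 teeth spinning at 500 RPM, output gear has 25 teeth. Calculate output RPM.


Given: N1 = 90 teeth, w1 = 500 RPM, N2 = 25 teeth
Using N1*w1 = N2*w2
w2 = N1*w1 / N2
w2 = 90*500 / 25
w2 = 45000 / 25
w2 = 1800 RPM

1800 RPM


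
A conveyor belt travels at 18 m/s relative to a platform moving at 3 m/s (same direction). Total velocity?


Given: object velocity = 18 m/s, platform velocity = 3 m/s (same direction)
Using classical velocity addition: v_total = v_object + v_platform
v_total = 18 + 3
v_total = 21 m/s

21 m/s


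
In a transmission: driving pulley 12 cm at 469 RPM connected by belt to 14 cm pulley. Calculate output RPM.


Given: D1 = 12 cm, w1 = 469 RPM, D2 = 14 cm
Using D1*w1 = D2*w2
w2 = D1*w1 / D2
w2 = 12*469 / 14
w2 = 5628 / 14
w2 = 402 RPM

402 RPM


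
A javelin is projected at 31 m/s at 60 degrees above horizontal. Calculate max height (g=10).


Given: v0 = 31 m/s, theta = 60 deg, g = 10 m/s^2
sin^2(60) = 3/4
Using H = v0^2 * sin^2(theta) / (2*g)
H = 31^2 * 3/4 / (2*10)
H = 961 * 3/4 / 20
H = 2883/4 / 20
H = 2883/80 m

2883/80 m


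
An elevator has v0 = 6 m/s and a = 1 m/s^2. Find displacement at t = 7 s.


Given: v0 = 6 m/s, a = 1 m/s^2, t = 7 s
Using s = v0*t + (1/2)*a*t^2
s = 6*7 + (1/2)*1*7^2
s = 42 + (1/2)*49
s = 42 + 49/2
s = 133/2

133/2 m


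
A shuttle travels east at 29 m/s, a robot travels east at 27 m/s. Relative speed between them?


Given: v_A = 29 m/s east, v_B = 27 m/s east
Both move in the same direction; relative speed = |v_A - v_B|
|29 - 27| = |2|
= 2 m/s

2 m/s


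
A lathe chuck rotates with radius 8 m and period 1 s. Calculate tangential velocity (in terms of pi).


Given: radius r = 8 m, period T = 1 s
Using v = 2*pi*r / T
v = 2*pi*8 / 1
v = 16*pi / 1
v = 16*pi m/s

16*pi m/s


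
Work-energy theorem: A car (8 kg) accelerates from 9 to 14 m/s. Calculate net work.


Given: m = 8 kg, v0 = 9 m/s, v = 14 m/s
Using W = (1/2)*m*(v^2 - v0^2)
v^2 = 14^2 = 196
v0^2 = 9^2 = 81
v^2 - v0^2 = 196 - 81 = 115
W = (1/2)*8*115 = 460 J

460 J


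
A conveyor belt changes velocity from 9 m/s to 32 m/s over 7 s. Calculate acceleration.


Given: initial velocity v0 = 9 m/s, final velocity v = 32 m/s, time t = 7 s
Using a = (v - v0) / t
a = (32 - 9) / 7
a = 23 / 7
a = 23/7 m/s^2

23/7 m/s^2


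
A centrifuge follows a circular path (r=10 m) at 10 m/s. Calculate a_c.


Given: v = 10 m/s, r = 10 m
Using a_c = v^2 / r
a_c = 10^2 / 10
a_c = 100 / 10
a_c = 10 m/s^2

10 m/s^2


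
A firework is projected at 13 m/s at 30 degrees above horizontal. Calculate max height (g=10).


Given: v0 = 13 m/s, theta = 30 deg, g = 10 m/s^2
sin^2(30) = 1/4
Using H = v0^2 * sin^2(theta) / (2*g)
H = 13^2 * 1/4 / (2*10)
H = 169 * 1/4 / 20
H = 169/4 / 20
H = 169/80 m

169/80 m


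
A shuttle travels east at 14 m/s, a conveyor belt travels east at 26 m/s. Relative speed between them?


Given: v_A = 14 m/s east, v_B = 26 m/s east
Both move in the same direction; relative speed = |v_A - v_B|
|14 - 26| = |-12|
= 12 m/s

12 m/s


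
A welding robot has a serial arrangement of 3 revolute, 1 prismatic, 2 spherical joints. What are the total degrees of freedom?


Given: serial robot with 3 revolute, 1 prismatic, 2 spherical joints
DOF contribution per joint type: revolute=1, prismatic=1, spherical=3, fixed=0
DOF = 3*1 + 1*1 + 2*3
DOF = 10

10


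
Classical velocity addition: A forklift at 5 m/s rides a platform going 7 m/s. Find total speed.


Given: object velocity = 5 m/s, platform velocity = 7 m/s (same direction)
Using classical velocity addition: v_total = v_object + v_platform
v_total = 5 + 7
v_total = 12 m/s

12 m/s


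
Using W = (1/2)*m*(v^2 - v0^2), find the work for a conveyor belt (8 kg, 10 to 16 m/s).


Given: m = 8 kg, v0 = 10 m/s, v = 16 m/s
Using W = (1/2)*m*(v^2 - v0^2)
v^2 = 16^2 = 256
v0^2 = 10^2 = 100
v^2 - v0^2 = 256 - 100 = 156
W = (1/2)*8*156 = 624 J

624 J


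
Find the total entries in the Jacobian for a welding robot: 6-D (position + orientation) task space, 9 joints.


Given: task space dimension = 6, joints = 9
Jacobian is a 6 x 9 matrix
Total entries = rows * columns
Total = 6 * 9
Total = 54

54


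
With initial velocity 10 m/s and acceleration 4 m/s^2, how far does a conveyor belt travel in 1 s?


Given: v0 = 10 m/s, a = 4 m/s^2, t = 1 s
Using s = v0*t + (1/2)*a*t^2
s = 10*1 + (1/2)*4*1^2
s = 10 + (1/2)*4
s = 10 + 2
s = 12

12 m


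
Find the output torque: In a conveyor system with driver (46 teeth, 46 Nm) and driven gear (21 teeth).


Given: N1 = 46, N2 = 21, T1 = 46 Nm
Using T2/T1 = N2/N1
T2 = T1 * N2 / N1
T2 = 46 * 21 / 46
T2 = 966 / 46
T2 = 21 Nm

21 Nm


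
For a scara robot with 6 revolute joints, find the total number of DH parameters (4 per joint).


Given: 6 joints, 4 DH parameters per joint (d, theta, a, alpha)
Total DH parameters = number_of_joints * 4
Total = 6 * 4
Total = 24

24


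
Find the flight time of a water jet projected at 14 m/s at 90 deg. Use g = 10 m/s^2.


Given: v0 = 14 m/s, theta = 90 deg, g = 10 m/s^2
sin(90) = 1
Using T = 2*v0*sin(theta) / g
T = 2*14*1 / 10
T = 28 / 10
T = 14/5 s

14/5 s


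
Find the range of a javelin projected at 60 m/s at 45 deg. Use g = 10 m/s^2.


Given: v0 = 60 m/s, theta = 45 deg, g = 10 m/s^2
sin(2*45) = sin(90) = 1
Using R = v0^2 * sin(2*theta) / g
R = 60^2 * 1 / 10
R = 3600 / 10
R = 360 m

360 m


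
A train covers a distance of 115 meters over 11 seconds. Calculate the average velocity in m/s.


Given: distance d = 115 m, time t = 11 s
Using v = d / t
v = 115 / 11
v = 115/11 m/s

115/11 m/s


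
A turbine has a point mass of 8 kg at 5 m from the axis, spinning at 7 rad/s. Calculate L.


Given: m = 8 kg, r = 5 m, omega = 7 rad/s
For a point mass: I = m*r^2
I = 8*5^2 = 8*25 = 200
L = I*omega = 200*7
L = 1400 kg*m^2/s

1400 kg*m^2/s


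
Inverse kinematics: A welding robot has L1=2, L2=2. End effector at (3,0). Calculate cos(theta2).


Given: L1 = 2, L2 = 2, target (x, y) = (3, 0)
Using cos(theta2) = (x^2 + y^2 - L1^2 - L2^2) / (2*L1*L2)
x^2 + y^2 = 3^2 + 0 = 9
L1^2 + L2^2 = 4 + 4 = 8
Numerator = 9 - 8 = 1
Denominator = 2*2*2 = 8
cos(theta2) = 1/8 = 1/8

1/8


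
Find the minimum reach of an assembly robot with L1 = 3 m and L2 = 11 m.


Given: L1 = 3 m, L2 = 11 m
For a 2-link planar arm, min reach = |L1 - L2| (second link folded back)
Min reach = |3 - 11|
Min reach = 8 m

8 m


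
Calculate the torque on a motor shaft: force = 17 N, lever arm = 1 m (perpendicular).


Given: F = 17 N, r = 1 m, angle = 90 deg (perpendicular)
Using tau = F * r * sin(90)
sin(90) = 1
tau = 17 * 1 * 1
tau = 17 Nm

17 Nm


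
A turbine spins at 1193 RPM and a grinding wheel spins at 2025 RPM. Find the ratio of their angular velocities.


Given: RPM_A = 1193, RPM_B = 2025
omega = 2*pi*RPM/60, so omega_A/omega_B = RPM_A / RPM_B
omega_A/omega_B = 1193 / 2025
omega_A/omega_B = 1193/2025

1193/2025


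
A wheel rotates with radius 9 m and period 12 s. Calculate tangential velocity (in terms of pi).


Given: radius r = 9 m, period T = 12 s
Using v = 2*pi*r / T
v = 2*pi*9 / 12
v = 18*pi / 12
v = 3/2*pi m/s

3/2*pi m/s


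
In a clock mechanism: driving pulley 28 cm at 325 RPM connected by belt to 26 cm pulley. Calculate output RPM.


Given: D1 = 28 cm, w1 = 325 RPM, D2 = 26 cm
Using D1*w1 = D2*w2
w2 = D1*w1 / D2
w2 = 28*325 / 26
w2 = 9100 / 26
w2 = 350 RPM

350 RPM


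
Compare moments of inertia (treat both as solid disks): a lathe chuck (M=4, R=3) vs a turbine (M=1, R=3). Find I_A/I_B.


Given: M1=4 kg, R1=3 m, M2=1 kg, R2=3 m
For a disk: I = (1/2)*M*R^2, so I_A/I_B = (M1*R1^2)/(M2*R2^2)
M1*R1^2 = 4*9 = 36
M2*R2^2 = 1*9 = 9
I_A/I_B = 36/9 = 4

4


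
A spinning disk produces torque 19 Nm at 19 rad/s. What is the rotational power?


Given: tau = 19 Nm, omega = 19 rad/s
Using P = tau * omega
P = 19 * 19
P = 361 W

361 W


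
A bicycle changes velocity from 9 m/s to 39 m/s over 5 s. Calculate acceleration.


Given: initial velocity v0 = 9 m/s, final velocity v = 39 m/s, time t = 5 s
Using a = (v - v0) / t
a = (39 - 9) / 5
a = 30 / 5
a = 6 m/s^2

6 m/s^2


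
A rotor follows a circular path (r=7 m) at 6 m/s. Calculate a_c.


Given: v = 6 m/s, r = 7 m
Using a_c = v^2 / r
a_c = 6^2 / 7
a_c = 36 / 7
a_c = 36/7 m/s^2

36/7 m/s^2


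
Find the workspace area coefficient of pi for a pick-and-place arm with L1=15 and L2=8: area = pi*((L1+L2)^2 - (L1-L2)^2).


Given: L1 = 15, L2 = 8
(L1+L2)^2 = (23)^2 = 529
(L1-L2)^2 = (7)^2 = 49
Difference = 529 - 49 = 480
This equals 4*L1*L2 = 4*15*8 = 480
Workspace area = 480*pi

480


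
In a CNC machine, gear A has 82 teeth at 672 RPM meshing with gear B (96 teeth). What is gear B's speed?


Given: N1 = 82 teeth, w1 = 672 RPM, N2 = 96 teeth
Using N1*w1 = N2*w2
w2 = N1*w1 / N2
w2 = 82*672 / 96
w2 = 55104 / 96
w2 = 574 RPM

574 RPM


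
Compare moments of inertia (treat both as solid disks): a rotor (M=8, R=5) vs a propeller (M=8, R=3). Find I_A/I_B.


Given: M1=8 kg, R1=5 m, M2=8 kg, R2=3 m
For a disk: I = (1/2)*M*R^2, so I_A/I_B = (M1*R1^2)/(M2*R2^2)
M1*R1^2 = 8*25 = 200
M2*R2^2 = 8*9 = 72
I_A/I_B = 200/72 = 25/9

25/9


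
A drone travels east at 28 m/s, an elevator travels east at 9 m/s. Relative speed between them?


Given: v_A = 28 m/s east, v_B = 9 m/s east
Both move in the same direction; relative speed = |v_A - v_B|
|28 - 9| = |19|
= 19 m/s

19 m/s


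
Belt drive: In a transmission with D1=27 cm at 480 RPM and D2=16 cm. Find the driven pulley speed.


Given: D1 = 27 cm, w1 = 480 RPM, D2 = 16 cm
Using D1*w1 = D2*w2
w2 = D1*w1 / D2
w2 = 27*480 / 16
w2 = 12960 / 16
w2 = 810 RPM

810 RPM


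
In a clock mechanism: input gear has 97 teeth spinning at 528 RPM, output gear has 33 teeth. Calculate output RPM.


Given: N1 = 97 teeth, w1 = 528 RPM, N2 = 33 teeth
Using N1*w1 = N2*w2
w2 = N1*w1 / N2
w2 = 97*528 / 33
w2 = 51216 / 33
w2 = 1552 RPM

1552 RPM


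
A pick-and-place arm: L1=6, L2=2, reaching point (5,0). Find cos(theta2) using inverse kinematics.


Given: L1 = 6, L2 = 2, target (x, y) = (5, 0)
Using cos(theta2) = (x^2 + y^2 - L1^2 - L2^2) / (2*L1*L2)
x^2 + y^2 = 5^2 + 0 = 25
L1^2 + L2^2 = 36 + 4 = 40
Numerator = 25 - 40 = -15
Denominator = 2*6*2 = 24
cos(theta2) = -15/24 = -5/8

-5/8


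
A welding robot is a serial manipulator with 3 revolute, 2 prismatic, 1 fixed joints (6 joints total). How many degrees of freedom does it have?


Given: serial robot with 3 revolute, 2 prismatic, 1 fixed joints
DOF contribution per joint type: revolute=1, prismatic=1, spherical=3, fixed=0
DOF = 3*1 + 2*1 + 1*0
DOF = 5

5


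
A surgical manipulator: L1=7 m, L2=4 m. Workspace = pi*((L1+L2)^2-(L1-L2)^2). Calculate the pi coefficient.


Given: L1 = 7, L2 = 4
(L1+L2)^2 = (11)^2 = 121
(L1-L2)^2 = (3)^2 = 9
Difference = 121 - 9 = 112
This equals 4*L1*L2 = 4*7*4 = 112
Workspace area = 112*pi

112


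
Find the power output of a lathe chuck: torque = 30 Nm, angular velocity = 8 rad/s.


Given: tau = 30 Nm, omega = 8 rad/s
Using P = tau * omega
P = 30 * 8
P = 240 W

240 W


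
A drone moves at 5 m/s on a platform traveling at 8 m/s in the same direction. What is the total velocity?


Given: object velocity = 5 m/s, platform velocity = 8 m/s (same direction)
Using classical velocity addition: v_total = v_object + v_platform
v_total = 5 + 8
v_total = 13 m/s

13 m/s


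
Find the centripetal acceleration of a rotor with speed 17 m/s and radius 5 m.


Given: v = 17 m/s, r = 5 m
Using a_c = v^2 / r
a_c = 17^2 / 5
a_c = 289 / 5
a_c = 289/5 m/s^2

289/5 m/s^2


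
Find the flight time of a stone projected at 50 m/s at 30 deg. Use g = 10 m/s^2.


Given: v0 = 50 m/s, theta = 30 deg, g = 10 m/s^2
sin(30) = 1/2
Using T = 2*v0*sin(theta) / g
T = 2*50*1/2 / 10
T = 50 / 10
T = 5 s

5 s


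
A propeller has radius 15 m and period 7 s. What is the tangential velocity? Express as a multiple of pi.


Given: radius r = 15 m, period T = 7 s
Using v = 2*pi*r / T
v = 2*pi*15 / 7
v = 30*pi / 7
v = 30/7*pi m/s

30/7*pi m/s


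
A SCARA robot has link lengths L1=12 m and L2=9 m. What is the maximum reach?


Given: L1 = 12 m, L2 = 9 m
For a 2-link planar arm, max reach = L1 + L2 (fully extended)
Max reach = 12 + 9
Max reach = 21 m

21 m


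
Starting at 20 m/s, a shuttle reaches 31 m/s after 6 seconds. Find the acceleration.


Given: initial velocity v0 = 20 m/s, final velocity v = 31 m/s, time t = 6 s
Using a = (v - v0) / t
a = (31 - 20) / 6
a = 11 / 6
a = 11/6 m/s^2

11/6 m/s^2


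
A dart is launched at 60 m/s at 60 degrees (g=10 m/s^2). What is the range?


Given: v0 = 60 m/s, theta = 60 deg, g = 10 m/s^2
sin(2*60) = sin(120) = sqrt(3)/2
Using R = v0^2 * sin(2*theta) / g
R = 60^2 * (sqrt(3)/2) / 10
R = 3600 * sqrt(3) / 20
R = 180*sqrt(3) m

180*sqrt(3) m


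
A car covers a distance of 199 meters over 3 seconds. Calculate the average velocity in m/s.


Given: distance d = 199 m, time t = 3 s
Using v = d / t
v = 199 / 3
v = 199/3 m/s

199/3 m/s


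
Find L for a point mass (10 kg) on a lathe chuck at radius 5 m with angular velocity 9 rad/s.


Given: m = 10 kg, r = 5 m, omega = 9 rad/s
For a point mass: I = m*r^2
I = 10*5^2 = 10*25 = 250
L = I*omega = 250*9
L = 2250 kg*m^2/s

2250 kg*m^2/s


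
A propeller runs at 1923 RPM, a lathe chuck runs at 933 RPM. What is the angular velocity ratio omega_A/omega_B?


Given: RPM_A = 1923, RPM_B = 933
omega = 2*pi*RPM/60, so omega_A/omega_B = RPM_A / RPM_B
omega_A/omega_B = 1923 / 933
omega_A/omega_B = 641/311

641/311


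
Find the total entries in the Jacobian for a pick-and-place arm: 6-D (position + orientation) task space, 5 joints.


Given: task space dimension = 6, joints = 5
Jacobian is a 6 x 5 matrix
Total entries = rows * columns
Total = 6 * 5
Total = 30

30


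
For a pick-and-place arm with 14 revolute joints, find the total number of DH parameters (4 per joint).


Given: 14 joints, 4 DH parameters per joint (d, theta, a, alpha)
Total DH parameters = number_of_joints * 4
Total = 14 * 4
Total = 56

56


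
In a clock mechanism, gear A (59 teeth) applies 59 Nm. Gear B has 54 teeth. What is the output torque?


Given: N1 = 59, N2 = 54, T1 = 59 Nm
Using T2/T1 = N2/N1
T2 = T1 * N2 / N1
T2 = 59 * 54 / 59
T2 = 3186 / 59
T2 = 54 Nm

54 Nm


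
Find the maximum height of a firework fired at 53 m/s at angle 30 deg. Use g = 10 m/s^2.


Given: v0 = 53 m/s, theta = 30 deg, g = 10 m/s^2
sin^2(30) = 1/4
Using H = v0^2 * sin^2(theta) / (2*g)
H = 53^2 * 1/4 / (2*10)
H = 2809 * 1/4 / 20
H = 2809/4 / 20
H = 2809/80 m

2809/80 m


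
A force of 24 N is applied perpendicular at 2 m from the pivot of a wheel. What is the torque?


Given: F = 24 N, r = 2 m, angle = 90 deg (perpendicular)
Using tau = F * r * sin(90)
sin(90) = 1
tau = 24 * 2 * 1
tau = 48 Nm

48 Nm


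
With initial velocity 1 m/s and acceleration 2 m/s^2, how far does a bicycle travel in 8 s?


Given: v0 = 1 m/s, a = 2 m/s^2, t = 8 s
Using s = v0*t + (1/2)*a*t^2
s = 1*8 + (1/2)*2*8^2
s = 8 + (1/2)*128
s = 8 + 64
s = 72

72 m


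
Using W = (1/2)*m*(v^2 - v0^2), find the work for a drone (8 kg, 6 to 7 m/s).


Given: m = 8 kg, v0 = 6 m/s, v = 7 m/s
Using W = (1/2)*m*(v^2 - v0^2)
v^2 = 7^2 = 49
v0^2 = 6^2 = 36
v^2 - v0^2 = 49 - 36 = 13
W = (1/2)*8*13 = 52 J

52 J


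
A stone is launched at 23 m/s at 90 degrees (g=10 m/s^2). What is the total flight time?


Given: v0 = 23 m/s, theta = 90 deg, g = 10 m/s^2
sin(90) = 1
Using T = 2*v0*sin(theta) / g
T = 2*23*1 / 10
T = 46 / 10
T = 23/5 s

23/5 s


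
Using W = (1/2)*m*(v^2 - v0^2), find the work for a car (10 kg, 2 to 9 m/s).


Given: m = 10 kg, v0 = 2 m/s, v = 9 m/s
Using W = (1/2)*m*(v^2 - v0^2)
v^2 = 9^2 = 81
v0^2 = 2^2 = 4
v^2 - v0^2 = 81 - 4 = 77
W = (1/2)*10*77 = 385 J

385 J


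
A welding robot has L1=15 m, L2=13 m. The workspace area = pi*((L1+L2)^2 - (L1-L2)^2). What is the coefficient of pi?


Given: L1 = 15, L2 = 13
(L1+L2)^2 = (28)^2 = 784
(L1-L2)^2 = (2)^2 = 4
Difference = 784 - 4 = 780
This equals 4*L1*L2 = 4*15*13 = 780
Workspace area = 780*pi

780


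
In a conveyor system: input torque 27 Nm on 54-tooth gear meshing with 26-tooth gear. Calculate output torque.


Given: N1 = 54, N2 = 26, T1 = 27 Nm
Using T2/T1 = N2/N1
T2 = T1 * N2 / N1
T2 = 27 * 26 / 54
T2 = 702 / 54
T2 = 13 Nm

13 Nm


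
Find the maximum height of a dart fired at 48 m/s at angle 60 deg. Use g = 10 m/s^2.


Given: v0 = 48 m/s, theta = 60 deg, g = 10 m/s^2
sin^2(60) = 3/4
Using H = v0^2 * sin^2(theta) / (2*g)
H = 48^2 * 3/4 / (2*10)
H = 2304 * 3/4 / 20
H = 1728 / 20
H = 432/5 m

432/5 m


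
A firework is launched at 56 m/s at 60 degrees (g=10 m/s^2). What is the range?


Given: v0 = 56 m/s, theta = 60 deg, g = 10 m/s^2
sin(2*60) = sin(120) = sqrt(3)/2
Using R = v0^2 * sin(2*theta) / g
R = 56^2 * (sqrt(3)/2) / 10
R = 3136 * sqrt(3) / 20
R = 784/5*sqrt(3) m

784/5*sqrt(3) m


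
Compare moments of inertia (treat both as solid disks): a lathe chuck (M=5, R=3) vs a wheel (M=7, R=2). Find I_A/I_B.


Given: M1=5 kg, R1=3 m, M2=7 kg, R2=2 m
For a disk: I = (1/2)*M*R^2, so I_A/I_B = (M1*R1^2)/(M2*R2^2)
M1*R1^2 = 5*9 = 45
M2*R2^2 = 7*4 = 28
I_A/I_B = 45/28 = 45/28

45/28


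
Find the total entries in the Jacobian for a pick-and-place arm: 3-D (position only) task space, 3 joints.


Given: task space dimension = 3, joints = 3
Jacobian is a 3 x 3 matrix
Total entries = rows * columns
Total = 3 * 3
Total = 9

9


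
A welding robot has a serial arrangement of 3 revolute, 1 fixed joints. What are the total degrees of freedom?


Given: serial robot with 3 revolute, 1 fixed joints
DOF contribution per joint type: revolute=1, prismatic=1, spherical=3, fixed=0
DOF = 3*1 + 1*0
DOF = 3

3


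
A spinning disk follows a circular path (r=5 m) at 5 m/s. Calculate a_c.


Given: v = 5 m/s, r = 5 m
Using a_c = v^2 / r
a_c = 5^2 / 5
a_c = 25 / 5
a_c = 5 m/s^2

5 m/s^2


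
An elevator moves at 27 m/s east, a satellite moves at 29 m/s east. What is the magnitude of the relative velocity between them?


Given: v_A = 27 m/s east, v_B = 29 m/s east
Both move in the same direction; relative speed = |v_A - v_B|
|27 - 29| = |-2|
= 2 m/s

2 m/s


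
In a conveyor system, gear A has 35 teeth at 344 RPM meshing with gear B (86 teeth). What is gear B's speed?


Given: N1 = 35 teeth, w1 = 344 RPM, N2 = 86 teeth
Using N1*w1 = N2*w2
w2 = N1*w1 / N2
w2 = 35*344 / 86
w2 = 12040 / 86
w2 = 140 RPM

140 RPM


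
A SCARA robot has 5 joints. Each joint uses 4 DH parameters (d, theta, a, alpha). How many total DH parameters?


Given: 5 joints, 4 DH parameters per joint (d, theta, a, alpha)
Total DH parameters = number_of_joints * 4
Total = 5 * 4
Total = 20

20


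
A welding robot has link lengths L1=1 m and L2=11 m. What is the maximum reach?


Given: L1 = 1 m, L2 = 11 m
For a 2-link planar arm, max reach = L1 + L2 (fully extended)
Max reach = 1 + 11
Max reach = 12 m

12 m


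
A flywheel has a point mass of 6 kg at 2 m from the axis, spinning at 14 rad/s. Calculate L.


Given: m = 6 kg, r = 2 m, omega = 14 rad/s
For a point mass: I = m*r^2
I = 6*2^2 = 6*4 = 24
L = I*omega = 24*14
L = 336 kg*m^2/s

336 kg*m^2/s


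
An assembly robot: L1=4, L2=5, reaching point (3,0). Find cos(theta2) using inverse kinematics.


Given: L1 = 4, L2 = 5, target (x, y) = (3, 0)
Using cos(theta2) = (x^2 + y^2 - L1^2 - L2^2) / (2*L1*L2)
x^2 + y^2 = 3^2 + 0 = 9
L1^2 + L2^2 = 16 + 25 = 41
Numerator = 9 - 41 = -32
Denominator = 2*4*5 = 40
cos(theta2) = -32/40 = -4/5

-4/5


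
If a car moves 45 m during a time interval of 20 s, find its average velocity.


Given: distance d = 45 m, time t = 20 s
Using v = d / t
v = 45 / 20
v = 9/4 m/s

9/4 m/s


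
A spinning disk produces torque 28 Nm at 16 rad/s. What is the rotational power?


Given: tau = 28 Nm, omega = 16 rad/s
Using P = tau * omega
P = 28 * 16
P = 448 W

448 W


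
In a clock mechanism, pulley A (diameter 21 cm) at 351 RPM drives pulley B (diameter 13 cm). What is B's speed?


Given: D1 = 21 cm, w1 = 351 RPM, D2 = 13 cm
Using D1*w1 = D2*w2
w2 = D1*w1 / D2
w2 = 21*351 / 13
w2 = 7371 / 13
w2 = 567 RPM

567 RPM


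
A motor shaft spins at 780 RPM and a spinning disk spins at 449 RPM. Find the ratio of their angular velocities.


Given: RPM_A = 780, RPM_B = 449
omega = 2*pi*RPM/60, so omega_A/omega_B = RPM_A / RPM_B
omega_A/omega_B = 780 / 449
omega_A/omega_B = 780/449

780/449


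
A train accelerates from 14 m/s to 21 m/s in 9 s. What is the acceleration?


Given: initial velocity v0 = 14 m/s, final velocity v = 21 m/s, time t = 9 s
Using a = (v - v0) / t
a = (21 - 14) / 9
a = 7 / 9
a = 7/9 m/s^2

7/9 m/s^2


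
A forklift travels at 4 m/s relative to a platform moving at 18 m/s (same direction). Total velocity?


Given: object velocity = 4 m/s, platform velocity = 18 m/s (same direction)
Using classical velocity addition: v_total = v_object + v_platform
v_total = 4 + 18
v_total = 22 m/s

22 m/s


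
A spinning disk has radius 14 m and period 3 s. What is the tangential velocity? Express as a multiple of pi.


Given: radius r = 14 m, period T = 3 s
Using v = 2*pi*r / T
v = 2*pi*14 / 3
v = 28*pi / 3
v = 28/3*pi m/s

28/3*pi m/s


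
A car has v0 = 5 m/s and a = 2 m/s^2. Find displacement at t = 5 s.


Given: v0 = 5 m/s, a = 2 m/s^2, t = 5 s
Using s = v0*t + (1/2)*a*t^2
s = 5*5 + (1/2)*2*5^2
s = 25 + (1/2)*50
s = 25 + 25
s = 50

50 m


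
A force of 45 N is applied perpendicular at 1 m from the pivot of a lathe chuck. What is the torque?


Given: F = 45 N, r = 1 m, angle = 90 deg (perpendicular)
Using tau = F * r * sin(90)
sin(90) = 1
tau = 45 * 1 * 1
tau = 45 Nm

45 Nm


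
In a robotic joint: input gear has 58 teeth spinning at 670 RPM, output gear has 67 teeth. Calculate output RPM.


Given: N1 = 58 teeth, w1 = 670 RPM, N2 = 67 teeth
Using N1*w1 = N2*w2
w2 = N1*w1 / N2
w2 = 58*670 / 67
w2 = 38860 / 67
w2 = 580 RPM

580 RPM


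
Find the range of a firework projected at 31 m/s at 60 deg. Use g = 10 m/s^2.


Given: v0 = 31 m/s, theta = 60 deg, g = 10 m/s^2
sin(2*60) = sin(120) = sqrt(3)/2
Using R = v0^2 * sin(2*theta) / g
R = 31^2 * (sqrt(3)/2) / 10
R = 961 * sqrt(3) / 20
R = 961/20*sqrt(3) m

961/20*sqrt(3) m


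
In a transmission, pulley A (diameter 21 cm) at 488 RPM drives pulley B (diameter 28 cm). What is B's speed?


Given: D1 = 21 cm, w1 = 488 RPM, D2 = 28 cm
Using D1*w1 = D2*w2
w2 = D1*w1 / D2
w2 = 21*488 / 28
w2 = 10248 / 28
w2 = 366 RPM

366 RPM


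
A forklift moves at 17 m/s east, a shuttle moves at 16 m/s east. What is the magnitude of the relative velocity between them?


Given: v_A = 17 m/s east, v_B = 16 m/s east
Both move in the same direction; relative speed = |v_A - v_B|
|17 - 16| = |1|
= 1 m/s

1 m/s


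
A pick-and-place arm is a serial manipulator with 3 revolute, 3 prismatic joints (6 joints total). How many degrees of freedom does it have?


Given: serial robot with 3 revolute, 3 prismatic joints
DOF contribution per joint type: revolute=1, prismatic=1, spherical=3, fixed=0
DOF = 3*1 + 3*1
DOF = 6

6


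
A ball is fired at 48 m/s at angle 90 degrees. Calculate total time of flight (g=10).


Given: v0 = 48 m/s, theta = 90 deg, g = 10 m/s^2
sin(90) = 1
Using T = 2*v0*sin(theta) / g
T = 2*48*1 / 10
T = 96 / 10
T = 48/5 s

48/5 s


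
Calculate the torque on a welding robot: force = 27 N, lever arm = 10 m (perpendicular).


Given: F = 27 N, r = 10 m, angle = 90 deg (perpendicular)
Using tau = F * r * sin(90)
sin(90) = 1
tau = 27 * 10 * 1
tau = 270 Nm

270 Nm


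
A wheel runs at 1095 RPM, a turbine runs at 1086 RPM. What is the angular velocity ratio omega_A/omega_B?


Given: RPM_A = 1095, RPM_B = 1086
omega = 2*pi*RPM/60, so omega_A/omega_B = RPM_A / RPM_B
omega_A/omega_B = 1095 / 1086
omega_A/omega_B = 365/362

365/362


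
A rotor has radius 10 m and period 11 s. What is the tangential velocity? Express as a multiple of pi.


Given: radius r = 10 m, period T = 11 s
Using v = 2*pi*r / T
v = 2*pi*10 / 11
v = 20*pi / 11
v = 20/11*pi m/s

20/11*pi m/s


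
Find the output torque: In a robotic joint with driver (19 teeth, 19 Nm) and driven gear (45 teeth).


Given: N1 = 19, N2 = 45, T1 = 19 Nm
Using T2/T1 = N2/N1
T2 = T1 * N2 / N1
T2 = 19 * 45 / 19
T2 = 855 / 19
T2 = 45 Nm

45 Nm


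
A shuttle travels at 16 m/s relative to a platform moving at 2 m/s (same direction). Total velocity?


Given: object velocity = 16 m/s, platform velocity = 2 m/s (same direction)
Using classical velocity addition: v_total = v_object + v_platform
v_total = 16 + 2
v_total = 18 m/s

18 m/s


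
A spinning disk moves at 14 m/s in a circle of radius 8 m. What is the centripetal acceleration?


Given: v = 14 m/s, r = 8 m
Using a_c = v^2 / r
a_c = 14^2 / 8
a_c = 196 / 8
a_c = 49/2 m/s^2

49/2 m/s^2


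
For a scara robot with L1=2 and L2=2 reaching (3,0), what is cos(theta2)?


Given: L1 = 2, L2 = 2, target (x, y) = (3, 0)
Using cos(theta2) = (x^2 + y^2 - L1^2 - L2^2) / (2*L1*L2)
x^2 + y^2 = 3^2 + 0 = 9
L1^2 + L2^2 = 4 + 4 = 8
Numerator = 9 - 8 = 1
Denominator = 2*2*2 = 8
cos(theta2) = 1/8 = 1/8

1/8


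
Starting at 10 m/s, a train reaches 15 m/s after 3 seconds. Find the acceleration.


Given: initial velocity v0 = 10 m/s, final velocity v = 15 m/s, time t = 3 s
Using a = (v - v0) / t
a = (15 - 10) / 3
a = 5 / 3
a = 5/3 m/s^2

5/3 m/s^2


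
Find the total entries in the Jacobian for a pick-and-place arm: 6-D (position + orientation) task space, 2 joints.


Given: task space dimension = 6, joints = 2
Jacobian is a 6 x 2 matrix
Total entries = rows * columns
Total = 6 * 2
Total = 12

12


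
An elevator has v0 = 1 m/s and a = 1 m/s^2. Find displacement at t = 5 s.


Given: v0 = 1 m/s, a = 1 m/s^2, t = 5 s
Using s = v0*t + (1/2)*a*t^2
s = 1*5 + (1/2)*1*5^2
s = 5 + (1/2)*25
s = 5 + 25/2
s = 35/2

35/2 m


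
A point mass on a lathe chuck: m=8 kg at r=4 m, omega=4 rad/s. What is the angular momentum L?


Given: m = 8 kg, r = 4 m, omega = 4 rad/s
For a point mass: I = m*r^2
I = 8*4^2 = 8*16 = 128
L = I*omega = 128*4
L = 512 kg*m^2/s

512 kg*m^2/s


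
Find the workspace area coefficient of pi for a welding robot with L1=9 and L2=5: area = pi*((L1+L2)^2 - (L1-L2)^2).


Given: L1 = 9, L2 = 5
(L1+L2)^2 = (14)^2 = 196
(L1-L2)^2 = (4)^2 = 16
Difference = 196 - 16 = 180
This equals 4*L1*L2 = 4*9*5 = 180
Workspace area = 180*pi

180


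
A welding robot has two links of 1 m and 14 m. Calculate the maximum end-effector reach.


Given: L1 = 1 m, L2 = 14 m
For a 2-link planar arm, max reach = L1 + L2 (fully extended)
Max reach = 1 + 14
Max reach = 15 m

15 m


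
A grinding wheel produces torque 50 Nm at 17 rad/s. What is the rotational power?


Given: tau = 50 Nm, omega = 17 rad/s
Using P = tau * omega
P = 50 * 17
P = 850 W

850 W


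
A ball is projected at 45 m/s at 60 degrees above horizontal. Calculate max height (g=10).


Given: v0 = 45 m/s, theta = 60 deg, g = 10 m/s^2
sin^2(60) = 3/4
Using H = v0^2 * sin^2(theta) / (2*g)
H = 45^2 * 3/4 / (2*10)
H = 2025 * 3/4 / 20
H = 6075/4 / 20
H = 1215/16 m

1215/16 m


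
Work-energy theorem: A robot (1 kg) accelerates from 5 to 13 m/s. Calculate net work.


Given: m = 1 kg, v0 = 5 m/s, v = 13 m/s
Using W = (1/2)*m*(v^2 - v0^2)
v^2 = 13^2 = 169
v0^2 = 5^2 = 25
v^2 - v0^2 = 169 - 25 = 144
W = (1/2)*1*144 = 72 J

72 J


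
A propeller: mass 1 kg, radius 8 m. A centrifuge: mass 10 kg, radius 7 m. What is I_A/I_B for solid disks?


Given: M1=1 kg, R1=8 m, M2=10 kg, R2=7 m
For a disk: I = (1/2)*M*R^2, so I_A/I_B = (M1*R1^2)/(M2*R2^2)
M1*R1^2 = 1*64 = 64
M2*R2^2 = 10*49 = 490
I_A/I_B = 64/490 = 32/245

32/245


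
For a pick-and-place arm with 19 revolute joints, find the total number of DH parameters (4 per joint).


Given: 19 joints, 4 DH parameters per joint (d, theta, a, alpha)
Total DH parameters = number_of_joints * 4
Total = 19 * 4
Total = 76

76


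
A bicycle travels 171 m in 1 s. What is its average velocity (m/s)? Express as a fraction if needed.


Given: distance d = 171 m, time t = 1 s
Using v = d / t
v = 171 / 1
v = 171 m/s

171 m/s


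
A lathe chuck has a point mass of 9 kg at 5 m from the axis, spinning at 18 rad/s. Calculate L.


Given: m = 9 kg, r = 5 m, omega = 18 rad/s
For a point mass: I = m*r^2
I = 9*5^2 = 9*25 = 225
L = I*omega = 225*18
L = 4050 kg*m^2/s

4050 kg*m^2/s


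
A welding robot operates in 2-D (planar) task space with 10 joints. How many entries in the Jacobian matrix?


Given: task space dimension = 2, joints = 10
Jacobian is a 2 x 10 matrix
Total entries = rows * columns
Total = 2 * 10
Total = 20

20


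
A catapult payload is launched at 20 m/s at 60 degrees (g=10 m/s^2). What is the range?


Given: v0 = 20 m/s, theta = 60 deg, g = 10 m/s^2
sin(2*60) = sin(120) = sqrt(3)/2
Using R = v0^2 * sin(2*theta) / g
R = 20^2 * (sqrt(3)/2) / 10
R = 400 * sqrt(3) / 20
R = 20*sqrt(3) m

20*sqrt(3) m


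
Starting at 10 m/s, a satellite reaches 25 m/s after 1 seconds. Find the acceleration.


Given: initial velocity v0 = 10 m/s, final velocity v = 25 m/s, time t = 1 s
Using a = (v - v0) / t
a = (25 - 10) / 1
a = 15 / 1
a = 15 m/s^2

15 m/s^2


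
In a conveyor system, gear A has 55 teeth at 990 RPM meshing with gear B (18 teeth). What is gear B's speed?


Given: N1 = 55 teeth, w1 = 990 RPM, N2 = 18 teeth
Using N1*w1 = N2*w2
w2 = N1*w1 / N2
w2 = 55*990 / 18
w2 = 54450 / 18
w2 = 3025 RPM

3025 RPM


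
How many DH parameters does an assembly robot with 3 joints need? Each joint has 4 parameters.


Given: 3 joints, 4 DH parameters per joint (d, theta, a, alpha)
Total DH parameters = number_of_joints * 4
Total = 3 * 4
Total = 12

12


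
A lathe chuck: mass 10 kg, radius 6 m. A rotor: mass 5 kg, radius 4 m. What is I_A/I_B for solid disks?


Given: M1=10 kg, R1=6 m, M2=5 kg, R2=4 m
For a disk: I = (1/2)*M*R^2, so I_A/I_B = (M1*R1^2)/(M2*R2^2)
M1*R1^2 = 10*36 = 360
M2*R2^2 = 5*16 = 80
I_A/I_B = 360/80 = 9/2

9/2


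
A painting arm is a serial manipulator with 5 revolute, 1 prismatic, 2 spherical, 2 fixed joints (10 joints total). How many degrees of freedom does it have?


Given: serial robot with 5 revolute, 1 prismatic, 2 spherical, 2 fixed joints
DOF contribution per joint type: revolute=1, prismatic=1, spherical=3, fixed=0
DOF = 5*1 + 1*1 + 2*3 + 2*0
DOF = 12

12


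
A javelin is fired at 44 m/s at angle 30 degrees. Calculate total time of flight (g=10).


Given: v0 = 44 m/s, theta = 30 deg, g = 10 m/s^2
sin(30) = 1/2
Using T = 2*v0*sin(theta) / g
T = 2*44*1/2 / 10
T = 44 / 10
T = 22/5 s

22/5 s


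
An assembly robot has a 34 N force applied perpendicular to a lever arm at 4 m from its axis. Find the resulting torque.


Given: F = 34 N, r = 4 m, angle = 90 deg (perpendicular)
Using tau = F * r * sin(90)
sin(90) = 1
tau = 34 * 4 * 1
tau = 136 Nm

136 Nm


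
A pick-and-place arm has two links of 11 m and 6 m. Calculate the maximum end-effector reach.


Given: L1 = 11 m, L2 = 6 m
For a 2-link planar arm, max reach = L1 + L2 (fully extended)
Max reach = 11 + 6
Max reach = 17 m

17 m


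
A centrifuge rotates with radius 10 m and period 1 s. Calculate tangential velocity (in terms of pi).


Given: radius r = 10 m, period T = 1 s
Using v = 2*pi*r / T
v = 2*pi*10 / 1
v = 20*pi / 1
v = 20*pi m/s

20*pi m/s


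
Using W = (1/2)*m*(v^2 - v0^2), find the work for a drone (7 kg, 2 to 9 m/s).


Given: m = 7 kg, v0 = 2 m/s, v = 9 m/s
Using W = (1/2)*m*(v^2 - v0^2)
v^2 = 9^2 = 81
v0^2 = 2^2 = 4
v^2 - v0^2 = 81 - 4 = 77
W = (1/2)*7*77 = 539/2 J

539/2 J


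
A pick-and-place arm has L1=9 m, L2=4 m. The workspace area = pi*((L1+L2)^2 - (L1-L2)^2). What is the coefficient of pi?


Given: L1 = 9, L2 = 4
(L1+L2)^2 = (13)^2 = 169
(L1-L2)^2 = (5)^2 = 25
Difference = 169 - 25 = 144
This equals 4*L1*L2 = 4*9*4 = 144
Workspace area = 144*pi

144


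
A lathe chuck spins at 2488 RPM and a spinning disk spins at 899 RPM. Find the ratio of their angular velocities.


Given: RPM_A = 2488, RPM_B = 899
omega = 2*pi*RPM/60, so omega_A/omega_B = RPM_A / RPM_B
omega_A/omega_B = 2488 / 899
omega_A/omega_B = 2488/899

2488/899


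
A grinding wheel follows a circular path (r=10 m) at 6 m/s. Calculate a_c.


Given: v = 6 m/s, r = 10 m
Using a_c = v^2 / r
a_c = 6^2 / 10
a_c = 36 / 10
a_c = 18/5 m/s^2

18/5 m/s^2


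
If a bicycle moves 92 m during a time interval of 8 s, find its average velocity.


Given: distance d = 92 m, time t = 8 s
Using v = d / t
v = 92 / 8
v = 23/2 m/s

23/2 m/s


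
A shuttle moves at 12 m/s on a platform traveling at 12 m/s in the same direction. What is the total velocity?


Given: object velocity = 12 m/s, platform velocity = 12 m/s (same direction)
Using classical velocity addition: v_total = v_object + v_platform
v_total = 12 + 12
v_total = 24 m/s

24 m/s


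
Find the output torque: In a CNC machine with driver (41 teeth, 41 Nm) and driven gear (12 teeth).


Given: N1 = 41, N2 = 12, T1 = 41 Nm
Using T2/T1 = N2/N1
T2 = T1 * N2 / N1
T2 = 41 * 12 / 41
T2 = 492 / 41
T2 = 12 Nm

12 Nm


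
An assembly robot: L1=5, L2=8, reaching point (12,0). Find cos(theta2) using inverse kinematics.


Given: L1 = 5, L2 = 8, target (x, y) = (12, 0)
Using cos(theta2) = (x^2 + y^2 - L1^2 - L2^2) / (2*L1*L2)
x^2 + y^2 = 12^2 + 0 = 144
L1^2 + L2^2 = 25 + 64 = 89
Numerator = 144 - 89 = 55
Denominator = 2*5*8 = 80
cos(theta2) = 55/80 = 11/16

11/16


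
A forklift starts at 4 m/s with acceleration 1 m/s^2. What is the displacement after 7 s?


Given: v0 = 4 m/s, a = 1 m/s^2, t = 7 s
Using s = v0*t + (1/2)*a*t^2
s = 4*7 + (1/2)*1*7^2
s = 28 + (1/2)*49
s = 28 + 49/2
s = 105/2

105/2 m
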